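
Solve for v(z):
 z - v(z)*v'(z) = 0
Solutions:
 v(z) = -sqrt(C1 + z^2)
 v(z) = sqrt(C1 + z^2)


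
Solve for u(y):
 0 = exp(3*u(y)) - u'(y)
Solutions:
 u(y) = log(-1/(C1 + 3*y))/3
 u(y) = log((-1/(C1 + y))^(1/3)*(-3^(2/3) - 3*3^(1/6)*I)/6)
 u(y) = log((-1/(C1 + y))^(1/3)*(-3^(2/3) + 3*3^(1/6)*I)/6)


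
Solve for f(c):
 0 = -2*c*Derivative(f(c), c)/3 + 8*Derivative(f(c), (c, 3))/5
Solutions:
 f(c) = C1 + Integral(C2*airyai(90^(1/3)*c/6) + C3*airybi(90^(1/3)*c/6), c)


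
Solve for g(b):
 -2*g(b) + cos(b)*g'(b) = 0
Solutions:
 g(b) = C1*(sin(b) + 1)/(sin(b) - 1)


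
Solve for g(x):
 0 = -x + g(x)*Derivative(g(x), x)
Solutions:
 g(x) = -sqrt(C1 + x^2)
 g(x) = sqrt(C1 + x^2)


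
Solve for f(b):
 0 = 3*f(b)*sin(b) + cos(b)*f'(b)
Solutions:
 f(b) = C1*cos(b)^3


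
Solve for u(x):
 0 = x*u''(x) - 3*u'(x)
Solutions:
 u(x) = C1 + C2*x^4


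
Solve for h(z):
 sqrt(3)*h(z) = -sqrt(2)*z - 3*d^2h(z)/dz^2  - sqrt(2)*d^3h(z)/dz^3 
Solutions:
 h(z) = C1*exp(z*(-2*sqrt(2) + 2^(2/3)/(sqrt(2) + sqrt(6) + sqrt(-2 + (sqrt(2) + sqrt(6))^2))^(1/3) + 2^(1/3)*(sqrt(2) + sqrt(6) + sqrt(-2 + (sqrt(2) + sqrt(6))^2))^(1/3))/4)*sin(2^(1/3)*sqrt(3)*z*(-(sqrt(2) + sqrt(6) + sqrt(-2 + (sqrt(2) + sqrt(6))^2))^(1/3) + 2^(1/3)/(sqrt(2) + sqrt(6) + sqrt(-2 + (sqrt(2) + sqrt(6))^2))^(1/3))/4) + C2*exp(z*(-2*sqrt(2) + 2^(2/3)/(sqrt(2) + sqrt(6) + sqrt(-2 + (sqrt(2) + sqrt(6))^2))^(1/3) + 2^(1/3)*(sqrt(2) + sqrt(6) + sqrt(-2 + (sqrt(2) + sqrt(6))^2))^(1/3))/4)*cos(2^(1/3)*sqrt(3)*z*(-(sqrt(2) + sqrt(6) + sqrt(-2 + (sqrt(2) + sqrt(6))^2))^(1/3) + 2^(1/3)/(sqrt(2) + sqrt(6) + sqrt(-2 + (sqrt(2) + sqrt(6))^2))^(1/3))/4) + C3*exp(-z*(2^(2/3)/(sqrt(2) + sqrt(6) + sqrt(-2 + (sqrt(2) + sqrt(6))^2))^(1/3) + sqrt(2) + 2^(1/3)*(sqrt(2) + sqrt(6) + sqrt(-2 + (sqrt(2) + sqrt(6))^2))^(1/3))/2) - sqrt(6)*z/3


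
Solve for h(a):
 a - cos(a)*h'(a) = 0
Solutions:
 h(a) = C1 + Integral(a/cos(a), a)


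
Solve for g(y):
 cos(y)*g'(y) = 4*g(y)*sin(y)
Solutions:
 g(y) = C1/cos(y)^4


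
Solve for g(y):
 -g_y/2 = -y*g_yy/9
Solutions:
 g(y) = C1 + C2*y^(11/2)


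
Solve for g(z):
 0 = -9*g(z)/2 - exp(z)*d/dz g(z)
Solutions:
 g(z) = C1*exp(9*exp(-z)/2)


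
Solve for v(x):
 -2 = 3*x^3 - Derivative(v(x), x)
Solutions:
 v(x) = C1 + 3*x^4/4 + 2*x


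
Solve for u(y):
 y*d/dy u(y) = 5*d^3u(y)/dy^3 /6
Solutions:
 u(y) = C1 + Integral(C2*airyai(5^(2/3)*6^(1/3)*y/5) + C3*airybi(5^(2/3)*6^(1/3)*y/5), y)


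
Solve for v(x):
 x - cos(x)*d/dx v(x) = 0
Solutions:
 v(x) = C1 + Integral(x/cos(x), x)


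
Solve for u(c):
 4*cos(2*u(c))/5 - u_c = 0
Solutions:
 -4*c/5 - log(sin(2*u(c)) - 1)/4 + log(sin(2*u(c)) + 1)/4 = C1


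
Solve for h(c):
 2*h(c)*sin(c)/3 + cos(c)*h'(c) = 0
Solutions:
 h(c) = C1*cos(c)^(2/3)


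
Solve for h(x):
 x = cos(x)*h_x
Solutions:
 h(x) = C1 + Integral(x/cos(x), x)


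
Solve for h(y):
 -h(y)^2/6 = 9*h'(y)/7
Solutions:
 h(y) = 54/(C1 + 7*y)


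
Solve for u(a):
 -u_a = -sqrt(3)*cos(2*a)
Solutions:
 u(a) = C1 + sqrt(3)*sin(2*a)/2


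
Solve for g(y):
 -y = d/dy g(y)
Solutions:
 g(y) = C1 - y^2/2


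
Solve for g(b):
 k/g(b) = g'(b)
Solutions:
 g(b) = -sqrt(C1 + 2*b*k)
 g(b) = sqrt(C1 + 2*b*k)


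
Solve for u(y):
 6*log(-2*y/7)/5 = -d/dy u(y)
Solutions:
 u(y) = C1 - 6*y*log(-y)/5 + 6*y*(-log(2) + 1 + log(7))/5


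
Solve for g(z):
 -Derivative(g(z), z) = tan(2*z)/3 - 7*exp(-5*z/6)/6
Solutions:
 g(z) = C1 - log(tan(2*z)^2 + 1)/12 - 7*exp(-5*z/6)/5


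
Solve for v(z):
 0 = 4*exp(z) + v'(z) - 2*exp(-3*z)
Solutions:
 v(z) = C1 - 4*exp(z) - 2*exp(-3*z)/3


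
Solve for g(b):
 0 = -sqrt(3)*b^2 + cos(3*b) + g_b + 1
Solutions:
 g(b) = C1 + sqrt(3)*b^3/3 - b - sin(3*b)/3


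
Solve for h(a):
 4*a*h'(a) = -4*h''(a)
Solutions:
 h(a) = C1 + C2*erf(sqrt(2)*a/2)


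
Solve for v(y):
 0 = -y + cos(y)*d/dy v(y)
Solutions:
 v(y) = C1 + Integral(y/cos(y), y)


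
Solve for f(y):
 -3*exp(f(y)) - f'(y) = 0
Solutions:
 f(y) = log(1/(C1 + 3*y))


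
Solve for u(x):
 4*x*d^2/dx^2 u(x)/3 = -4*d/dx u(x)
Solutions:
 u(x) = C1 + C2/x^2


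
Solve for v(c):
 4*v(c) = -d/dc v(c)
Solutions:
 v(c) = C1*exp(-4*c)


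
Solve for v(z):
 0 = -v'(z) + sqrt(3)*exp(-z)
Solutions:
 v(z) = C1 - sqrt(3)*exp(-z)


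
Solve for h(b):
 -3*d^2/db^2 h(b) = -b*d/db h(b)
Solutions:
 h(b) = C1 + C2*erfi(sqrt(6)*b/6)


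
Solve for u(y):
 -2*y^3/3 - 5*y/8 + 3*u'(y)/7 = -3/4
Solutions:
 u(y) = C1 + 7*y^4/18 + 35*y^2/48 - 7*y/4


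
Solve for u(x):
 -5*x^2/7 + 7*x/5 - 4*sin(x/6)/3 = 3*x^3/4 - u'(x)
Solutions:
 u(x) = C1 + 3*x^4/16 + 5*x^3/21 - 7*x^2/10 - 8*cos(x/6)


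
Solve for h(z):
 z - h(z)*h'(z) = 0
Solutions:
 h(z) = -sqrt(C1 + z^2)
 h(z) = sqrt(C1 + z^2)


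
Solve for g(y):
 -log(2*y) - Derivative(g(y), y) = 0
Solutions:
 g(y) = C1 - y*log(y) - y*log(2) + y


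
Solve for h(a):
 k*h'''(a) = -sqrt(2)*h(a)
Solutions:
 h(a) = C1*exp(2^(1/6)*a*(-1/k)^(1/3)) + C2*exp(2^(1/6)*a*(-1/k)^(1/3)*(-1 + sqrt(3)*I)/2) + C3*exp(-2^(1/6)*a*(-1/k)^(1/3)*(1 + sqrt(3)*I)/2)


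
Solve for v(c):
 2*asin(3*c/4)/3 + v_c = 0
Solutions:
 v(c) = C1 - 2*c*asin(3*c/4)/3 - 2*sqrt(16 - 9*c^2)/9


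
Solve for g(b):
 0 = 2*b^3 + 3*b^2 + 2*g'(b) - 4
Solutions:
 g(b) = C1 - b^4/4 - b^3/2 + 2*b


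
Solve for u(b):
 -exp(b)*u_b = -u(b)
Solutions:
 u(b) = C1*exp(-exp(-b))


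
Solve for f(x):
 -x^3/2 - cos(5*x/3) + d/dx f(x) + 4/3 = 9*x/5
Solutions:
 f(x) = C1 + x^4/8 + 9*x^2/10 - 4*x/3 + 3*sin(5*x/3)/5


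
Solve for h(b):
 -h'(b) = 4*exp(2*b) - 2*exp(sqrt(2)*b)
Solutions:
 h(b) = C1 - 2*exp(2*b) + sqrt(2)*exp(sqrt(2)*b)


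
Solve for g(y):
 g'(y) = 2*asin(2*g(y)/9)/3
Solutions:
 Integral(1/asin(2*_y/9), (_y, g(y))) = C1 + 2*y/3


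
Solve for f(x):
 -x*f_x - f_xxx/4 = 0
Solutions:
 f(x) = C1 + Integral(C2*airyai(-2^(2/3)*x) + C3*airybi(-2^(2/3)*x), x)


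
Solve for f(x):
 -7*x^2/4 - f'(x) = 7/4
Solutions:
 f(x) = C1 - 7*x^3/12 - 7*x/4


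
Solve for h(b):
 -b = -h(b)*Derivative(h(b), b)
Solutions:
 h(b) = -sqrt(C1 + b^2)
 h(b) = sqrt(C1 + b^2)


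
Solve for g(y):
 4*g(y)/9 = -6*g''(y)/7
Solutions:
 g(y) = C1*sin(sqrt(42)*y/9) + C2*cos(sqrt(42)*y/9)


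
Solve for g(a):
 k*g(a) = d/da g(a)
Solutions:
 g(a) = C1*exp(a*k)


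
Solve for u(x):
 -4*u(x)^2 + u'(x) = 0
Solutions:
 u(x) = -1/(C1 + 4*x)


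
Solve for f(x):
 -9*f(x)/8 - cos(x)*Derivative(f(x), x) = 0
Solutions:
 f(x) = C1*(sin(x) - 1)^(9/16)/(sin(x) + 1)^(9/16)


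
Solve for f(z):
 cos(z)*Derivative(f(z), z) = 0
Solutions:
 f(z) = C1


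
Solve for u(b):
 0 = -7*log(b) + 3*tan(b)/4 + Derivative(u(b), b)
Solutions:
 u(b) = C1 + 7*b*log(b) - 7*b + 3*log(cos(b))/4


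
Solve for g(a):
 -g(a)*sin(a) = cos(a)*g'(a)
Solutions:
 g(a) = C1*cos(a)


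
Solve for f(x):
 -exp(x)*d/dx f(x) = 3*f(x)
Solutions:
 f(x) = C1*exp(3*exp(-x))


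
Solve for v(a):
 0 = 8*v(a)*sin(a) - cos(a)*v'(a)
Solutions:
 v(a) = C1/cos(a)^8


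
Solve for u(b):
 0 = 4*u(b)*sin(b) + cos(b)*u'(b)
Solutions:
 u(b) = C1*cos(b)^4


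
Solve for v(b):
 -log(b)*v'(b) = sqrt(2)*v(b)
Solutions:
 v(b) = C1*exp(-sqrt(2)*li(b))


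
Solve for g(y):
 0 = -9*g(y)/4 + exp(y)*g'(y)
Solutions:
 g(y) = C1*exp(-9*exp(-y)/4)


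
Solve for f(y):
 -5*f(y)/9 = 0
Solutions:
 f(y) = 0


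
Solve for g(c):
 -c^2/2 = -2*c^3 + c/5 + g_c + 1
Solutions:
 g(c) = C1 + c^4/2 - c^3/6 - c^2/10 - c


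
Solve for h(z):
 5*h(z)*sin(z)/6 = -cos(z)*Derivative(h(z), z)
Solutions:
 h(z) = C1*cos(z)^(5/6)


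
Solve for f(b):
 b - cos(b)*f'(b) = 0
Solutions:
 f(b) = C1 + Integral(b/cos(b), b)


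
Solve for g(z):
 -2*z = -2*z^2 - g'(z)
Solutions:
 g(z) = C1 - 2*z^3/3 + z^2


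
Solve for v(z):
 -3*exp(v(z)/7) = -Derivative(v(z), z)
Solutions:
 v(z) = 7*log(-1/(C1 + 3*z)) + 7*log(7)


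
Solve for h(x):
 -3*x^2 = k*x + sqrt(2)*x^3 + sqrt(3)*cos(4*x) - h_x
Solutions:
 h(x) = C1 + k*x^2/2 + sqrt(2)*x^4/4 + x^3 + sqrt(3)*sin(4*x)/4


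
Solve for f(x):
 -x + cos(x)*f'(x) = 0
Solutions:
 f(x) = C1 + Integral(x/cos(x), x)


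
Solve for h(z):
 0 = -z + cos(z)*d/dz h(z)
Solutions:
 h(z) = C1 + Integral(z/cos(z), z)


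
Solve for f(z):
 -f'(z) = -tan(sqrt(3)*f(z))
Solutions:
 f(z) = sqrt(3)*(pi - asin(C1*exp(sqrt(3)*z)))/3
 f(z) = sqrt(3)*asin(C1*exp(sqrt(3)*z))/3


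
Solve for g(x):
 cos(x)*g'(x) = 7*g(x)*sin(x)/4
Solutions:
 g(x) = C1/cos(x)^(7/4)


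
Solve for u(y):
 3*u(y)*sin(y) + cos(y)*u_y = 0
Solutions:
 u(y) = C1*cos(y)^3


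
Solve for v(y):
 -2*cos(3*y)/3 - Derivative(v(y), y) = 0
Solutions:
 v(y) = C1 - 2*sin(3*y)/9


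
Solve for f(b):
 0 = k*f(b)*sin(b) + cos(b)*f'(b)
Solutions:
 f(b) = C1*exp(k*log(cos(b)))


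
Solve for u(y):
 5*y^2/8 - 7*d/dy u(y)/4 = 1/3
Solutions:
 u(y) = C1 + 5*y^3/42 - 4*y/21


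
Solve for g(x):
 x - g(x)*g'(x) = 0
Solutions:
 g(x) = -sqrt(C1 + x^2)
 g(x) = sqrt(C1 + x^2)


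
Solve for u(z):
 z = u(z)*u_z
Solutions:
 u(z) = -sqrt(C1 + z^2)
 u(z) = sqrt(C1 + z^2)


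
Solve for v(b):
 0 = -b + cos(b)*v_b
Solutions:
 v(b) = C1 + Integral(b/cos(b), b)


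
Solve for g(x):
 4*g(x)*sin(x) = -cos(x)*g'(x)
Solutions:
 g(x) = C1*cos(x)^4


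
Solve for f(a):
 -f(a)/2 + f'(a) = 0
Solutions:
 f(a) = C1*exp(a/2)


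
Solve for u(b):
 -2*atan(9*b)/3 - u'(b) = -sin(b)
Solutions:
 u(b) = C1 - 2*b*atan(9*b)/3 + log(81*b^2 + 1)/27 - cos(b)


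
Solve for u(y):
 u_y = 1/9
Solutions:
 u(y) = C1 + y/9


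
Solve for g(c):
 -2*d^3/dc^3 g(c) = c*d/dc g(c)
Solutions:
 g(c) = C1 + Integral(C2*airyai(-2^(2/3)*c/2) + C3*airybi(-2^(2/3)*c/2), c)


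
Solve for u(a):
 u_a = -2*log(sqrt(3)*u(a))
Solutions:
 Integral(1/(2*log(_y) + log(3)), (_y, u(a))) = C1 - a


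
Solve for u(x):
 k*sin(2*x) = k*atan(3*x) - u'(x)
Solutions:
 u(x) = C1 + k*(x*atan(3*x) - log(9*x^2 + 1)/6 + cos(2*x)/2)


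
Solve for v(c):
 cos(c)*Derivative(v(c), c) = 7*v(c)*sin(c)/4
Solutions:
 v(c) = C1/cos(c)^(7/4)


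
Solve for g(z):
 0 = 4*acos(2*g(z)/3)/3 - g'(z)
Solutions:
 Integral(1/acos(2*_y/3), (_y, g(z))) = C1 + 4*z/3


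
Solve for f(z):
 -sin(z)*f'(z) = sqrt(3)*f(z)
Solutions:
 f(z) = C1*(cos(z) + 1)^(sqrt(3)/2)/(cos(z) - 1)^(sqrt(3)/2)


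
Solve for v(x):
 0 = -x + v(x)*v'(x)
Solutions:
 v(x) = -sqrt(C1 + x^2)
 v(x) = sqrt(C1 + x^2)


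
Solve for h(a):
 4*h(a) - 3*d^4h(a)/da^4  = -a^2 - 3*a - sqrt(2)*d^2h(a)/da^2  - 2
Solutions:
 h(a) = C1*exp(-2^(1/4)*a) + C2*exp(2^(1/4)*a) + C3*sin(2^(3/4)*sqrt(3)*a/3) + C4*cos(2^(3/4)*sqrt(3)*a/3) - a^2/4 - 3*a/4 - 1/2 + sqrt(2)/8


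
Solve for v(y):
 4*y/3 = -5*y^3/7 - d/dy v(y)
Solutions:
 v(y) = C1 - 5*y^4/28 - 2*y^2/3


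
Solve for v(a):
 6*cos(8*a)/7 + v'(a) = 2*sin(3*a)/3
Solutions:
 v(a) = C1 - 3*sin(8*a)/28 - 2*cos(3*a)/9


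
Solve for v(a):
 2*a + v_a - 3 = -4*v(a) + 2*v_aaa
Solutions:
 v(a) = C1*exp(-a*((sqrt(1290)/36 + 1)^(-1/3) + 6*(sqrt(1290)/36 + 1)^(1/3))/12)*sin(sqrt(3)*a*(-6*(sqrt(1290)/36 + 1)^(1/3) + (sqrt(1290)/36 + 1)^(-1/3))/12) + C2*exp(-a*((sqrt(1290)/36 + 1)^(-1/3) + 6*(sqrt(1290)/36 + 1)^(1/3))/12)*cos(sqrt(3)*a*(-6*(sqrt(1290)/36 + 1)^(1/3) + (sqrt(1290)/36 + 1)^(-1/3))/12) + C3*exp(a*(1/(6*(sqrt(1290)/36 + 1)^(1/3)) + (sqrt(1290)/36 + 1)^(1/3))) - a/2 + 7/8


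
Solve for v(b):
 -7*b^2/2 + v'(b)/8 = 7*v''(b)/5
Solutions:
 v(b) = C1 + C2*exp(5*b/56) + 28*b^3/3 + 1568*b^2/5 + 175616*b/25


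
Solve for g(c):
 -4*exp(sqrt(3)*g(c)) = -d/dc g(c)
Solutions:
 g(c) = sqrt(3)*(2*log(-1/(C1 + 4*c)) - log(3))/6


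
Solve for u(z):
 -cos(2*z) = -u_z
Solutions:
 u(z) = C1 + sin(2*z)/2


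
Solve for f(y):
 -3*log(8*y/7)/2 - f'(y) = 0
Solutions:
 f(y) = C1 - 3*y*log(y)/2 - 9*y*log(2)/2 + 3*y/2 + 3*y*log(7)/2


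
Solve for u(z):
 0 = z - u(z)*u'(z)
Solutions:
 u(z) = -sqrt(C1 + z^2)
 u(z) = sqrt(C1 + z^2)


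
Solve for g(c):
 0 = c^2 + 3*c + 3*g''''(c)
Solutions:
 g(c) = C1 + C2*c + C3*c^2 + C4*c^3 - c^6/1080 - c^5/120


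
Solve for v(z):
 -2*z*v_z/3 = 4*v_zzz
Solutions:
 v(z) = C1 + Integral(C2*airyai(-6^(2/3)*z/6) + C3*airybi(-6^(2/3)*z/6), z)


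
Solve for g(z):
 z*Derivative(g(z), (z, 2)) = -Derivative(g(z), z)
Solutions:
 g(z) = C1 + C2*log(z)


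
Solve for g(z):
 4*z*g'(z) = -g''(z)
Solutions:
 g(z) = C1 + C2*erf(sqrt(2)*z)


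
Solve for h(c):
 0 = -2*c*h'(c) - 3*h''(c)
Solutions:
 h(c) = C1 + C2*erf(sqrt(3)*c/3)


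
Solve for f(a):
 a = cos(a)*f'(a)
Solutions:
 f(a) = C1 + Integral(a/cos(a), a)


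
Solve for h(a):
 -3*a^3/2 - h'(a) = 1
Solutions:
 h(a) = C1 - 3*a^4/8 - a


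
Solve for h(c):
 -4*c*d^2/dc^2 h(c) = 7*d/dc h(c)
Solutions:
 h(c) = C1 + C2/c^(3/4)


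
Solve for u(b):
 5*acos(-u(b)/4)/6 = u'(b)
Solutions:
 Integral(1/acos(-_y/4), (_y, u(b))) = C1 + 5*b/6


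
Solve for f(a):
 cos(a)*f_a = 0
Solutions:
 f(a) = C1


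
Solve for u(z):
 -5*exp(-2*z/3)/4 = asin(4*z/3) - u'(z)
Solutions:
 u(z) = C1 + z*asin(4*z/3) + sqrt(9 - 16*z^2)/4 - 15*exp(-2*z/3)/8


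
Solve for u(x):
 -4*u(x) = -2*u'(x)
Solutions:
 u(x) = C1*exp(2*x)


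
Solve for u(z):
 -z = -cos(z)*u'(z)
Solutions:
 u(z) = C1 + Integral(z/cos(z), z)


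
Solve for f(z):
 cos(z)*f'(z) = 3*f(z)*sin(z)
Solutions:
 f(z) = C1/cos(z)^3


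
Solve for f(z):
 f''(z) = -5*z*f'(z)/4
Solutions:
 f(z) = C1 + C2*erf(sqrt(10)*z/4)


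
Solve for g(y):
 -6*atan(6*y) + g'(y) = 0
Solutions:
 g(y) = C1 + 6*y*atan(6*y) - log(36*y^2 + 1)/2


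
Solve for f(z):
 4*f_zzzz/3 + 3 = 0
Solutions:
 f(z) = C1 + C2*z + C3*z^2 + C4*z^3 - 3*z^4/32


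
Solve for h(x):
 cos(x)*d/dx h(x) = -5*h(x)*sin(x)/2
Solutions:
 h(x) = C1*cos(x)^(5/2)


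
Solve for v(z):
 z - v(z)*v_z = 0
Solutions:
 v(z) = -sqrt(C1 + z^2)
 v(z) = sqrt(C1 + z^2)


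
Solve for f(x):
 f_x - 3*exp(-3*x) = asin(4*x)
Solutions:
 f(x) = C1 + x*asin(4*x) + sqrt(1 - 16*x^2)/4 - exp(-3*x)


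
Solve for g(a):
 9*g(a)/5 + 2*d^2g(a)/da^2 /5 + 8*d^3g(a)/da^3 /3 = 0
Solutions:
 g(a) = C1*exp(a*(-2 + (30*sqrt(8106) + 2701)^(-1/3) + (30*sqrt(8106) + 2701)^(1/3))/40)*sin(sqrt(3)*a*(-(30*sqrt(8106) + 2701)^(1/3) + (30*sqrt(8106) + 2701)^(-1/3))/40) + C2*exp(a*(-2 + (30*sqrt(8106) + 2701)^(-1/3) + (30*sqrt(8106) + 2701)^(1/3))/40)*cos(sqrt(3)*a*(-(30*sqrt(8106) + 2701)^(1/3) + (30*sqrt(8106) + 2701)^(-1/3))/40) + C3*exp(-a*((30*sqrt(8106) + 2701)^(-1/3) + 1 + (30*sqrt(8106) + 2701)^(1/3))/20)


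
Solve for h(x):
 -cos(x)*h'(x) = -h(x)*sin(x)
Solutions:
 h(x) = C1/cos(x)


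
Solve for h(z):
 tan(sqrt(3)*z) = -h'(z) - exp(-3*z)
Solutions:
 h(z) = C1 - sqrt(3)*log(tan(sqrt(3)*z)^2 + 1)/6 + exp(-3*z)/3


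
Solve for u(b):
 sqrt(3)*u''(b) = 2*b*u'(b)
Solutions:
 u(b) = C1 + C2*erfi(3^(3/4)*b/3)


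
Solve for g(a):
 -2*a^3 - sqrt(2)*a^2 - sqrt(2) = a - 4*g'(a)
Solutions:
 g(a) = C1 + a^4/8 + sqrt(2)*a^3/12 + a^2/8 + sqrt(2)*a/4


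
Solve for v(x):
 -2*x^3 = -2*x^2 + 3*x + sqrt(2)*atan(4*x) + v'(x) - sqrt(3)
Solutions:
 v(x) = C1 - x^4/2 + 2*x^3/3 - 3*x^2/2 + sqrt(3)*x - sqrt(2)*(x*atan(4*x) - log(16*x^2 + 1)/8)


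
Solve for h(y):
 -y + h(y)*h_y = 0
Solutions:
 h(y) = -sqrt(C1 + y^2)
 h(y) = sqrt(C1 + y^2)


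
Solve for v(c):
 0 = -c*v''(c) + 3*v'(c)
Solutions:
 v(c) = C1 + C2*c^4


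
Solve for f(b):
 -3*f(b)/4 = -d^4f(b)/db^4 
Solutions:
 f(b) = C1*exp(-sqrt(2)*3^(1/4)*b/2) + C2*exp(sqrt(2)*3^(1/4)*b/2) + C3*sin(sqrt(2)*3^(1/4)*b/2) + C4*cos(sqrt(2)*3^(1/4)*b/2)


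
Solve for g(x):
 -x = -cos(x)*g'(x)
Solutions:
 g(x) = C1 + Integral(x/cos(x), x)


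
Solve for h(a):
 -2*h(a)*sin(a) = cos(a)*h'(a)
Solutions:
 h(a) = C1*cos(a)^2


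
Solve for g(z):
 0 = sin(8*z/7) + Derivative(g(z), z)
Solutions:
 g(z) = C1 + 7*cos(8*z/7)/8


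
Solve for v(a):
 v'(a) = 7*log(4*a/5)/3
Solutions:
 v(a) = C1 + 7*a*log(a)/3 - 7*a*log(5)/3 - 7*a/3 + 14*a*log(2)/3


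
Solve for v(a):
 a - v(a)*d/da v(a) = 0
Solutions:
 v(a) = -sqrt(C1 + a^2)
 v(a) = sqrt(C1 + a^2)


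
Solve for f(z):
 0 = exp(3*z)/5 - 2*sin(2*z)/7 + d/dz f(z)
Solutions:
 f(z) = C1 - exp(3*z)/15 - cos(2*z)/7


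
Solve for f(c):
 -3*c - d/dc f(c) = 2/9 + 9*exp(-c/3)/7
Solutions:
 f(c) = C1 - 3*c^2/2 - 2*c/9 + 27*exp(-c/3)/7


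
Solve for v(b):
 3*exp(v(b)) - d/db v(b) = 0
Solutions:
 v(b) = log(-1/(C1 + 3*b))


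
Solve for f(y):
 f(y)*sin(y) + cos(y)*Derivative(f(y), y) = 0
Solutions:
 f(y) = C1*cos(y)


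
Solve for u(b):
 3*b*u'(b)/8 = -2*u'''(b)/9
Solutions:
 u(b) = C1 + Integral(C2*airyai(-3*2^(2/3)*b/4) + C3*airybi(-3*2^(2/3)*b/4), b)


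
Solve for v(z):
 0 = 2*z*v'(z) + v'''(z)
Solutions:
 v(z) = C1 + Integral(C2*airyai(-2^(1/3)*z) + C3*airybi(-2^(1/3)*z), z)


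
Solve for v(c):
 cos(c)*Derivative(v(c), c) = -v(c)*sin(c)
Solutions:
 v(c) = C1*cos(c)


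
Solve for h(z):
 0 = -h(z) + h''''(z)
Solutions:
 h(z) = C1*exp(-z) + C2*exp(z) + C3*sin(z) + C4*cos(z)


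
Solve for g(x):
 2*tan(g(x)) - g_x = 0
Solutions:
 g(x) = pi - asin(C1*exp(2*x))
 g(x) = asin(C1*exp(2*x))


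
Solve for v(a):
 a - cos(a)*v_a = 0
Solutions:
 v(a) = C1 + Integral(a/cos(a), a)


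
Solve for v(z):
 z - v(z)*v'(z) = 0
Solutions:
 v(z) = -sqrt(C1 + z^2)
 v(z) = sqrt(C1 + z^2)


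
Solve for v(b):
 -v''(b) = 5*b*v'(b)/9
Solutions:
 v(b) = C1 + C2*erf(sqrt(10)*b/6)


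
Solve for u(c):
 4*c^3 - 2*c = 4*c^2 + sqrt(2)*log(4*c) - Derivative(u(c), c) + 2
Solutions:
 u(c) = C1 - c^4 + 4*c^3/3 + c^2 + sqrt(2)*c*log(c) - sqrt(2)*c + 2*sqrt(2)*c*log(2) + 2*c


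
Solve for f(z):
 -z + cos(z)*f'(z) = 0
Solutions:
 f(z) = C1 + Integral(z/cos(z), z)


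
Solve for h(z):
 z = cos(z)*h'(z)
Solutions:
 h(z) = C1 + Integral(z/cos(z), z)


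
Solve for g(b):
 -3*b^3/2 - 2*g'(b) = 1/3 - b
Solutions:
 g(b) = C1 - 3*b^4/16 + b^2/4 - b/6


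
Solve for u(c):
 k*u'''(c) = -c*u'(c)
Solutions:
 u(c) = C1 + Integral(C2*airyai(c*(-1/k)^(1/3)) + C3*airybi(c*(-1/k)^(1/3)), c)


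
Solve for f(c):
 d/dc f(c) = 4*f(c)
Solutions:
 f(c) = C1*exp(4*c)


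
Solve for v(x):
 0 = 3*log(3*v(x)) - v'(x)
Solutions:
 -Integral(1/(log(_y) + log(3)), (_y, v(x)))/3 = C1 - x


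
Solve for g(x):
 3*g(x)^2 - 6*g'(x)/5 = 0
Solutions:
 g(x) = -2/(C1 + 5*x)


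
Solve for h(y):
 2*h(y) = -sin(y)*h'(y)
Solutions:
 h(y) = C1*(cos(y) + 1)/(cos(y) - 1)


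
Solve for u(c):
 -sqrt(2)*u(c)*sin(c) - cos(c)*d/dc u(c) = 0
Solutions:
 u(c) = C1*cos(c)^(sqrt(2))


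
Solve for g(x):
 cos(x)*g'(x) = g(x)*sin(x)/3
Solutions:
 g(x) = C1/cos(x)^(1/3)


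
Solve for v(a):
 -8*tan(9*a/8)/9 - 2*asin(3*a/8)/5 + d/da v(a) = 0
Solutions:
 v(a) = C1 + 2*a*asin(3*a/8)/5 + 2*sqrt(64 - 9*a^2)/15 - 64*log(cos(9*a/8))/81


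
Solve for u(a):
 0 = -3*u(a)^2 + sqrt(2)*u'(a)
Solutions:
 u(a) = -2/(C1 + 3*sqrt(2)*a)


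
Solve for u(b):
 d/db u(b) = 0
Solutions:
 u(b) = C1


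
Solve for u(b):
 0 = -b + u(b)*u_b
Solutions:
 u(b) = -sqrt(C1 + b^2)
 u(b) = sqrt(C1 + b^2)


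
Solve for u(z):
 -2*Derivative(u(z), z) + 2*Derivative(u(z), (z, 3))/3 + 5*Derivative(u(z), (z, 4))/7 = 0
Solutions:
 u(z) = C1 + C2*exp(-z*(28*7^(2/3)/(135*sqrt(17441) + 17833)^(1/3) + 28 + 7^(1/3)*(135*sqrt(17441) + 17833)^(1/3))/90)*sin(sqrt(3)*7^(1/3)*z*(-(135*sqrt(17441) + 17833)^(1/3) + 28*7^(1/3)/(135*sqrt(17441) + 17833)^(1/3))/90) + C3*exp(-z*(28*7^(2/3)/(135*sqrt(17441) + 17833)^(1/3) + 28 + 7^(1/3)*(135*sqrt(17441) + 17833)^(1/3))/90)*cos(sqrt(3)*7^(1/3)*z*(-(135*sqrt(17441) + 17833)^(1/3) + 28*7^(1/3)/(135*sqrt(17441) + 17833)^(1/3))/90) + C4*exp(z*(-14 + 28*7^(2/3)/(135*sqrt(17441) + 17833)^(1/3) + 7^(1/3)*(135*sqrt(17441) + 17833)^(1/3))/45)


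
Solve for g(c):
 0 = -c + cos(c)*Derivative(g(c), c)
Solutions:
 g(c) = C1 + Integral(c/cos(c), c)


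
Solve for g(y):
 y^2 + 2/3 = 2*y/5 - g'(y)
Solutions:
 g(y) = C1 - y^3/3 + y^2/5 - 2*y/3


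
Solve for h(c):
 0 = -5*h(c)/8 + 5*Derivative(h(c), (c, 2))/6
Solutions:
 h(c) = C1*exp(-sqrt(3)*c/2) + C2*exp(sqrt(3)*c/2)


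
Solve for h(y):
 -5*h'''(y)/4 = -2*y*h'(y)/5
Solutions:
 h(y) = C1 + Integral(C2*airyai(2*5^(1/3)*y/5) + C3*airybi(2*5^(1/3)*y/5), y)


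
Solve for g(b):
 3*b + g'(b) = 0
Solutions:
 g(b) = C1 - 3*b^2/2


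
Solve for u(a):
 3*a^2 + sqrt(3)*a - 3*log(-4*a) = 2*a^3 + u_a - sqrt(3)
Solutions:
 u(a) = C1 - a^4/2 + a^3 + sqrt(3)*a^2/2 - 3*a*log(-a) + a*(-6*log(2) + sqrt(3) + 3)


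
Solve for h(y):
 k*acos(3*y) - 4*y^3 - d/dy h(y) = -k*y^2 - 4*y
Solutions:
 h(y) = C1 + k*y^3/3 + k*(y*acos(3*y) - sqrt(1 - 9*y^2)/3) - y^4 + 2*y^2


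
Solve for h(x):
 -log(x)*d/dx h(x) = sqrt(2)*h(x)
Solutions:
 h(x) = C1*exp(-sqrt(2)*li(x))


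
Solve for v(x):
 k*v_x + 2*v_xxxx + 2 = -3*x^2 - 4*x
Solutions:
 v(x) = C1 + C2*exp(2^(2/3)*x*(-k)^(1/3)/2) + C3*exp(2^(2/3)*x*(-k)^(1/3)*(-1 + sqrt(3)*I)/4) + C4*exp(-2^(2/3)*x*(-k)^(1/3)*(1 + sqrt(3)*I)/4) - x^3/k - 2*x^2/k - 2*x/k


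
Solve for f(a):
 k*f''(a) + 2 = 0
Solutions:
 f(a) = C1 + C2*a - a^2/k


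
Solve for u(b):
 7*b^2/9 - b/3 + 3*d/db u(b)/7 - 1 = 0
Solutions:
 u(b) = C1 - 49*b^3/81 + 7*b^2/18 + 7*b/3


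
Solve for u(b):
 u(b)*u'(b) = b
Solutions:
 u(b) = -sqrt(C1 + b^2)
 u(b) = sqrt(C1 + b^2)


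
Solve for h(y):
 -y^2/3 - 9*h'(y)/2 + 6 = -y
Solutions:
 h(y) = C1 - 2*y^3/81 + y^2/9 + 4*y/3


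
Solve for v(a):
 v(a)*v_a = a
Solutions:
 v(a) = -sqrt(C1 + a^2)
 v(a) = sqrt(C1 + a^2)


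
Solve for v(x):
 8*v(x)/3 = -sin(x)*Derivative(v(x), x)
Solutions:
 v(x) = C1*(cos(x) + 1)^(4/3)/(cos(x) - 1)^(4/3)


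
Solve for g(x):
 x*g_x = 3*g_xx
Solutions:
 g(x) = C1 + C2*erfi(sqrt(6)*x/6)


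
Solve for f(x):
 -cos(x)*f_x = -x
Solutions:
 f(x) = C1 + Integral(x/cos(x), x)


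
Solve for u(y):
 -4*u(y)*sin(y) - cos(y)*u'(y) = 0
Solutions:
 u(y) = C1*cos(y)^4


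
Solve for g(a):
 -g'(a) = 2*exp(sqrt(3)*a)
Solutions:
 g(a) = C1 - 2*sqrt(3)*exp(sqrt(3)*a)/3


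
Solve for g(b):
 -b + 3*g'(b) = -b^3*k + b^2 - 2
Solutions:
 g(b) = C1 - b^4*k/12 + b^3/9 + b^2/6 - 2*b/3


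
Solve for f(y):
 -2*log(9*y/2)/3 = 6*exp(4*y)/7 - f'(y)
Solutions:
 f(y) = C1 + 2*y*log(y)/3 + 2*y*(-1 - log(2) + 2*log(3))/3 + 3*exp(4*y)/14


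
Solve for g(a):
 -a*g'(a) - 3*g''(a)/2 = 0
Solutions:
 g(a) = C1 + C2*erf(sqrt(3)*a/3)


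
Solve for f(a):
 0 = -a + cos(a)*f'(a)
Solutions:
 f(a) = C1 + Integral(a/cos(a), a)


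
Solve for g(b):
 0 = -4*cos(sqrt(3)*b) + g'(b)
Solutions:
 g(b) = C1 + 4*sqrt(3)*sin(sqrt(3)*b)/3


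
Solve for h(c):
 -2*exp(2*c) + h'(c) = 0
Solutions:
 h(c) = C1 + exp(2*c)


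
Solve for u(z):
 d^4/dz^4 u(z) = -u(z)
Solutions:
 u(z) = (C1*sin(sqrt(2)*z/2) + C2*cos(sqrt(2)*z/2))*exp(-sqrt(2)*z/2) + (C3*sin(sqrt(2)*z/2) + C4*cos(sqrt(2)*z/2))*exp(sqrt(2)*z/2)


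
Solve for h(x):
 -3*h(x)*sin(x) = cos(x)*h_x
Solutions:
 h(x) = C1*cos(x)^3


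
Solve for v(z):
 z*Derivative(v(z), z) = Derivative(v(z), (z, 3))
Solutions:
 v(z) = C1 + Integral(C2*airyai(z) + C3*airybi(z), z)


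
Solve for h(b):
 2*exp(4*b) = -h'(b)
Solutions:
 h(b) = C1 - exp(4*b)/2


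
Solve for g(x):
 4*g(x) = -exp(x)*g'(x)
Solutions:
 g(x) = C1*exp(4*exp(-x))


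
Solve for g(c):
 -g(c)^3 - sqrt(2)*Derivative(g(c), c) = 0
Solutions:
 g(c) = -sqrt(-1/(C1 - sqrt(2)*c))
 g(c) = sqrt(-1/(C1 - sqrt(2)*c))


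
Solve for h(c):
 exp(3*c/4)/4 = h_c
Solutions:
 h(c) = C1 + exp(3*c/4)/3


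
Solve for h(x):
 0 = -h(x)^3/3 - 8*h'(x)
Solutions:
 h(x) = -2*sqrt(3)*sqrt(-1/(C1 - x))
 h(x) = 2*sqrt(3)*sqrt(-1/(C1 - x))


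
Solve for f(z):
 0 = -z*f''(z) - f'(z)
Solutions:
 f(z) = C1 + C2*log(z)


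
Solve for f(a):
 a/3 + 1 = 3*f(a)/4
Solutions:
 f(a) = 4*a/9 + 4/3


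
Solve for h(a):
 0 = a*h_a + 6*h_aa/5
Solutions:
 h(a) = C1 + C2*erf(sqrt(15)*a/6)


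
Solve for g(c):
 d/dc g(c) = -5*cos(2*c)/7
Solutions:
 g(c) = C1 - 5*sin(2*c)/14


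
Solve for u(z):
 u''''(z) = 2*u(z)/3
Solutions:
 u(z) = C1*exp(-2^(1/4)*3^(3/4)*z/3) + C2*exp(2^(1/4)*3^(3/4)*z/3) + C3*sin(2^(1/4)*3^(3/4)*z/3) + C4*cos(2^(1/4)*3^(3/4)*z/3)


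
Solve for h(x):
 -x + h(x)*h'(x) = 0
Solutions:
 h(x) = -sqrt(C1 + x^2)
 h(x) = sqrt(C1 + x^2)


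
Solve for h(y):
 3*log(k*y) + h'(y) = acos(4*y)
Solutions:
 h(y) = C1 - 3*y*log(k*y) + y*acos(4*y) + 3*y - sqrt(1 - 16*y^2)/4


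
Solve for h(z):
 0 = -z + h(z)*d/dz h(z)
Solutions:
 h(z) = -sqrt(C1 + z^2)
 h(z) = sqrt(C1 + z^2)


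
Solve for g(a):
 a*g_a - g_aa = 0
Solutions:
 g(a) = C1 + C2*erfi(sqrt(2)*a/2)


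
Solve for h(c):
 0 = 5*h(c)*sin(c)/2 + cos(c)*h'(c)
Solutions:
 h(c) = C1*cos(c)^(5/2)


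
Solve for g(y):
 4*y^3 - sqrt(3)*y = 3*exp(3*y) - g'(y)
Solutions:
 g(y) = C1 - y^4 + sqrt(3)*y^2/2 + exp(3*y)


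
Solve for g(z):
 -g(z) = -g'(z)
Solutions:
 g(z) = C1*exp(z)


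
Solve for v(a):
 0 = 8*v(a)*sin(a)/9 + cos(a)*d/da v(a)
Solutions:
 v(a) = C1*cos(a)^(8/9)


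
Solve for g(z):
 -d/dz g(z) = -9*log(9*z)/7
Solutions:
 g(z) = C1 + 9*z*log(z)/7 - 9*z/7 + 18*z*log(3)/7


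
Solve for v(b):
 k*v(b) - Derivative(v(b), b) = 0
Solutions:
 v(b) = C1*exp(b*k)


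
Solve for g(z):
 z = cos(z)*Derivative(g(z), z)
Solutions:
 g(z) = C1 + Integral(z/cos(z), z)


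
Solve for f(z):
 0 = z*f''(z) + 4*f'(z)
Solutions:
 f(z) = C1 + C2/z^3


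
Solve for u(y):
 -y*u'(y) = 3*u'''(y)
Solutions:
 u(y) = C1 + Integral(C2*airyai(-3^(2/3)*y/3) + C3*airybi(-3^(2/3)*y/3), y)


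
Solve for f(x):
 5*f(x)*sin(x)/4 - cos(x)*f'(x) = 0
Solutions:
 f(x) = C1/cos(x)^(5/4)


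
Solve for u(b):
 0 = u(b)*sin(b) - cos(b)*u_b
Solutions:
 u(b) = C1/cos(b)


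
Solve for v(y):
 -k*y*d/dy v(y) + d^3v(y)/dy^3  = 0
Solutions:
 v(y) = C1 + Integral(C2*airyai(k^(1/3)*y) + C3*airybi(k^(1/3)*y), y)


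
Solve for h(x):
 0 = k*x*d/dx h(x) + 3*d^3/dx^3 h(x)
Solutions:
 h(x) = C1 + Integral(C2*airyai(3^(2/3)*x*(-k)^(1/3)/3) + C3*airybi(3^(2/3)*x*(-k)^(1/3)/3), x)


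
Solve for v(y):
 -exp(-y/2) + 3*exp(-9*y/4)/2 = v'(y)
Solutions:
 v(y) = C1 + 2*exp(-y/2) - 2*exp(-9*y/4)/3


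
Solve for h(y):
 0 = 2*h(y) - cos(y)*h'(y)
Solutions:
 h(y) = C1*(sin(y) + 1)/(sin(y) - 1)


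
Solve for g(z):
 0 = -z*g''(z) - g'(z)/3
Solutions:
 g(z) = C1 + C2*z^(2/3)


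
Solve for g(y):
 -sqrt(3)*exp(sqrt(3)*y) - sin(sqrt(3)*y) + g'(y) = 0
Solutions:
 g(y) = C1 + exp(sqrt(3)*y) - sqrt(3)*cos(sqrt(3)*y)/3


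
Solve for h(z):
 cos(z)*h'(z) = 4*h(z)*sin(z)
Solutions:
 h(z) = C1/cos(z)^4


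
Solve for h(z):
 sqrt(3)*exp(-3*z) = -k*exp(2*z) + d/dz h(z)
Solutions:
 h(z) = C1 + k*exp(2*z)/2 - sqrt(3)*exp(-3*z)/3


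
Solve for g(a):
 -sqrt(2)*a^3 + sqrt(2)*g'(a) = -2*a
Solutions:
 g(a) = C1 + a^4/4 - sqrt(2)*a^2/2


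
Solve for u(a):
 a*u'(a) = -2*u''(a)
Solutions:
 u(a) = C1 + C2*erf(a/2)


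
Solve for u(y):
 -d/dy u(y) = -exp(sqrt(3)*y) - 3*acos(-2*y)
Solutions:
 u(y) = C1 + 3*y*acos(-2*y) + 3*sqrt(1 - 4*y^2)/2 + sqrt(3)*exp(sqrt(3)*y)/3


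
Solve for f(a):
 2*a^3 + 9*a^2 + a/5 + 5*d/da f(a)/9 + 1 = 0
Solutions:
 f(a) = C1 - 9*a^4/10 - 27*a^3/5 - 9*a^2/50 - 9*a/5


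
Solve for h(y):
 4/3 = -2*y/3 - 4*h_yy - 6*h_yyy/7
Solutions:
 h(y) = C1 + C2*y + C3*exp(-14*y/3) - y^3/36 - 25*y^2/168


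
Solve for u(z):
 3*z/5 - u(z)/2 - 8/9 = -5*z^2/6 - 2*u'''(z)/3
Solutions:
 u(z) = C3*exp(6^(1/3)*z/2) + 5*z^2/3 + 6*z/5 + (C1*sin(2^(1/3)*3^(5/6)*z/4) + C2*cos(2^(1/3)*3^(5/6)*z/4))*exp(-6^(1/3)*z/4) - 16/9


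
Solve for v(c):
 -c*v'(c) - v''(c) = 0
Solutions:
 v(c) = C1 + C2*erf(sqrt(2)*c/2)


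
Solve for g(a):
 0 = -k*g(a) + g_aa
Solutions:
 g(a) = C1*exp(-a*sqrt(k)) + C2*exp(a*sqrt(k))


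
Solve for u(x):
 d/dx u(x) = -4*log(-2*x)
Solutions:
 u(x) = C1 - 4*x*log(-x) + 4*x*(1 - log(2))


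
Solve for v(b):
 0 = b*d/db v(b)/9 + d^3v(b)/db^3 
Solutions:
 v(b) = C1 + Integral(C2*airyai(-3^(1/3)*b/3) + C3*airybi(-3^(1/3)*b/3), b)


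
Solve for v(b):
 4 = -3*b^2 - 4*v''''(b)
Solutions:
 v(b) = C1 + C2*b + C3*b^2 + C4*b^3 - b^6/480 - b^4/24


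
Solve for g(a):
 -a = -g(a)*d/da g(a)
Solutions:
 g(a) = -sqrt(C1 + a^2)
 g(a) = sqrt(C1 + a^2)


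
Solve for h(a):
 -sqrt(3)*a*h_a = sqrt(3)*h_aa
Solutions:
 h(a) = C1 + C2*erf(sqrt(2)*a/2)


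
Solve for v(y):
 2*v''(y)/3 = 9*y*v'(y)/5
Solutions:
 v(y) = C1 + C2*erfi(3*sqrt(15)*y/10)


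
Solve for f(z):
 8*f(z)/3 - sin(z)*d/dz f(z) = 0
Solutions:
 f(z) = C1*(cos(z) - 1)^(4/3)/(cos(z) + 1)^(4/3)


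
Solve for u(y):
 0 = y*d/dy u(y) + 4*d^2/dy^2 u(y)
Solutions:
 u(y) = C1 + C2*erf(sqrt(2)*y/4)


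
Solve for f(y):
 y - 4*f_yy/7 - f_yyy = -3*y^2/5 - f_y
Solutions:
 f(y) = C1 + C2*exp(y*(-2 + sqrt(53))/7) + C3*exp(-y*(2 + sqrt(53))/7) - y^3/5 - 59*y^2/70 - 106*y/49


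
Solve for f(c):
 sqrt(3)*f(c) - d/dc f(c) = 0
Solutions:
 f(c) = C1*exp(sqrt(3)*c)


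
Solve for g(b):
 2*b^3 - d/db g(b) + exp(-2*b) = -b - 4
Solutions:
 g(b) = C1 + b^4/2 + b^2/2 + 4*b - exp(-2*b)/2


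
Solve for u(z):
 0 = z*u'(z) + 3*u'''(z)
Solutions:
 u(z) = C1 + Integral(C2*airyai(-3^(2/3)*z/3) + C3*airybi(-3^(2/3)*z/3), z)


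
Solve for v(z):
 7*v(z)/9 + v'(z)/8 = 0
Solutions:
 v(z) = C1*exp(-56*z/9)


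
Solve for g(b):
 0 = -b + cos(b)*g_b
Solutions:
 g(b) = C1 + Integral(b/cos(b), b)


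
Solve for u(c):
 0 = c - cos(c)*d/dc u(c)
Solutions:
 u(c) = C1 + Integral(c/cos(c), c)


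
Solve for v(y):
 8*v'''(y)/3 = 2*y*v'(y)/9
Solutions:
 v(y) = C1 + Integral(C2*airyai(18^(1/3)*y/6) + C3*airybi(18^(1/3)*y/6), y)


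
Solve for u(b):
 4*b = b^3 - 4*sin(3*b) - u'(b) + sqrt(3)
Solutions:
 u(b) = C1 + b^4/4 - 2*b^2 + sqrt(3)*b + 4*cos(3*b)/3


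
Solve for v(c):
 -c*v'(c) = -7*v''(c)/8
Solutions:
 v(c) = C1 + C2*erfi(2*sqrt(7)*c/7)


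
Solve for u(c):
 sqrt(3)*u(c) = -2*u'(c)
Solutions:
 u(c) = C1*exp(-sqrt(3)*c/2)


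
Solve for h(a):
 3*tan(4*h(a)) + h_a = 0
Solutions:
 h(a) = -asin(C1*exp(-12*a))/4 + pi/4
 h(a) = asin(C1*exp(-12*a))/4


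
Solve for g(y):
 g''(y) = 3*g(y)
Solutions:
 g(y) = C1*exp(-sqrt(3)*y) + C2*exp(sqrt(3)*y)


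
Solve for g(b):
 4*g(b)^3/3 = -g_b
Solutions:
 g(b) = -sqrt(6)*sqrt(-1/(C1 - 4*b))/2
 g(b) = sqrt(6)*sqrt(-1/(C1 - 4*b))/2


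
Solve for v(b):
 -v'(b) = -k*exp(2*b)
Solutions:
 v(b) = C1 + k*exp(2*b)/2


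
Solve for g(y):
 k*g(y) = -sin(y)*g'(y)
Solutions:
 g(y) = C1*exp(k*(-log(cos(y) - 1) + log(cos(y) + 1))/2)


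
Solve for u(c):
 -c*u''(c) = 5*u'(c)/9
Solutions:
 u(c) = C1 + C2*c^(4/9)


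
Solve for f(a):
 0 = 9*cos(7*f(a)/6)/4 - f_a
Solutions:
 -9*a/4 - 3*log(sin(7*f(a)/6) - 1)/7 + 3*log(sin(7*f(a)/6) + 1)/7 = C1


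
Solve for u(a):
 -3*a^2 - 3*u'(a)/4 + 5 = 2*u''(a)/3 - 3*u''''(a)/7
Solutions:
 u(a) = C1 + C2*exp(-21^(1/3)*a*(8*21^(1/3)/(sqrt(48297) + 243)^(1/3) + (sqrt(48297) + 243)^(1/3))/36)*sin(3^(1/6)*7^(1/3)*a*(-3^(2/3)*(sqrt(48297) + 243)^(1/3) + 24*7^(1/3)/(sqrt(48297) + 243)^(1/3))/36) + C3*exp(-21^(1/3)*a*(8*21^(1/3)/(sqrt(48297) + 243)^(1/3) + (sqrt(48297) + 243)^(1/3))/36)*cos(3^(1/6)*7^(1/3)*a*(-3^(2/3)*(sqrt(48297) + 243)^(1/3) + 24*7^(1/3)/(sqrt(48297) + 243)^(1/3))/36) + C4*exp(21^(1/3)*a*(8*21^(1/3)/(sqrt(48297) + 243)^(1/3) + (sqrt(48297) + 243)^(1/3))/18) - 4*a^3/3 + 32*a^2/9 + 28*a/81


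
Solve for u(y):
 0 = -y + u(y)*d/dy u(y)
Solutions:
 u(y) = -sqrt(C1 + y^2)
 u(y) = sqrt(C1 + y^2)


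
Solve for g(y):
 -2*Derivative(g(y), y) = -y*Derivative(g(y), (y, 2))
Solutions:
 g(y) = C1 + C2*y^3


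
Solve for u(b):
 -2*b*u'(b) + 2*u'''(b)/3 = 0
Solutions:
 u(b) = C1 + Integral(C2*airyai(3^(1/3)*b) + C3*airybi(3^(1/3)*b), b)


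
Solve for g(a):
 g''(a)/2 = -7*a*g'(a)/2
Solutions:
 g(a) = C1 + C2*erf(sqrt(14)*a/2)


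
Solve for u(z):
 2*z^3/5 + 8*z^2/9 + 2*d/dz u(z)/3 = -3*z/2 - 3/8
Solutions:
 u(z) = C1 - 3*z^4/20 - 4*z^3/9 - 9*z^2/8 - 9*z/16


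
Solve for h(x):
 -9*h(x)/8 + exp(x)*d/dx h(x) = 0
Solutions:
 h(x) = C1*exp(-9*exp(-x)/8)


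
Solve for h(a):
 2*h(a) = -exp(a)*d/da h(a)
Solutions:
 h(a) = C1*exp(2*exp(-a))


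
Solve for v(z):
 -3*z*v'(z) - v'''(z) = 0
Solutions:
 v(z) = C1 + Integral(C2*airyai(-3^(1/3)*z) + C3*airybi(-3^(1/3)*z), z)


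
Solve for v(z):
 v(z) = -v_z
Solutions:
 v(z) = C1*exp(-z)


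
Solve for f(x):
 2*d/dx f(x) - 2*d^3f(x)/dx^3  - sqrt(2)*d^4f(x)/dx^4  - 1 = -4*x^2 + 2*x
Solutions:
 f(x) = C1 + C2*exp(-x*(4*2^(1/3)/(3*sqrt(114) + 23*sqrt(2))^(1/3) + 4*sqrt(2) + 2^(2/3)*(3*sqrt(114) + 23*sqrt(2))^(1/3))/12)*sin(2^(1/3)*sqrt(3)*x*(-2^(1/3)*(3*sqrt(114) + 23*sqrt(2))^(1/3) + 4/(3*sqrt(114) + 23*sqrt(2))^(1/3))/12) + C3*exp(-x*(4*2^(1/3)/(3*sqrt(114) + 23*sqrt(2))^(1/3) + 4*sqrt(2) + 2^(2/3)*(3*sqrt(114) + 23*sqrt(2))^(1/3))/12)*cos(2^(1/3)*sqrt(3)*x*(-2^(1/3)*(3*sqrt(114) + 23*sqrt(2))^(1/3) + 4/(3*sqrt(114) + 23*sqrt(2))^(1/3))/12) + C4*exp(x*(-2*sqrt(2) + 4*2^(1/3)/(3*sqrt(114) + 23*sqrt(2))^(1/3) + 2^(2/3)*(3*sqrt(114) + 23*sqrt(2))^(1/3))/6) - 2*x^3/3 + x^2/2 - 7*x/2


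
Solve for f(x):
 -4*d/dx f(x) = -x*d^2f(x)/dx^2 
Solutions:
 f(x) = C1 + C2*x^5


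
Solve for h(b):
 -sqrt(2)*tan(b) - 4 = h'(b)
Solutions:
 h(b) = C1 - 4*b + sqrt(2)*log(cos(b))


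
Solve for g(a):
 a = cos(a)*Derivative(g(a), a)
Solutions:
 g(a) = C1 + Integral(a/cos(a), a)


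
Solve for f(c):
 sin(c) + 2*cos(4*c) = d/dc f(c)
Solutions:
 f(c) = C1 + sin(4*c)/2 - cos(c)


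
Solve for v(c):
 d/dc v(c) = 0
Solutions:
 v(c) = C1


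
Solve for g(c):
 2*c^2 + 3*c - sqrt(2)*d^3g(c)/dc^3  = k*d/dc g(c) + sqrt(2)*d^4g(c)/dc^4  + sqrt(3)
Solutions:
 g(c) = C1 + C2*exp(-c*((27*sqrt(2)*k/4 + sqrt((27*sqrt(2)*k + 4)^2/4 - 4)/2 + 1)^(1/3) + 1 + (27*sqrt(2)*k/4 + sqrt((27*sqrt(2)*k + 4)^2/4 - 4)/2 + 1)^(-1/3))/3) + C3*exp(c*((27*sqrt(2)*k/4 + sqrt((27*sqrt(2)*k + 4)^2/4 - 4)/2 + 1)^(1/3) - sqrt(3)*I*(27*sqrt(2)*k/4 + sqrt((27*sqrt(2)*k + 4)^2/4 - 4)/2 + 1)^(1/3) - 2 - 4/((-1 + sqrt(3)*I)*(27*sqrt(2)*k/4 + sqrt((27*sqrt(2)*k + 4)^2/4 - 4)/2 + 1)^(1/3)))/6) + C4*exp(c*((27*sqrt(2)*k/4 + sqrt((27*sqrt(2)*k + 4)^2/4 - 4)/2 + 1)^(1/3) + sqrt(3)*I*(27*sqrt(2)*k/4 + sqrt((27*sqrt(2)*k + 4)^2/4 - 4)/2 + 1)^(1/3) - 2 + 4/((1 + sqrt(3)*I)*(27*sqrt(2)*k/4 + sqrt((27*sqrt(2)*k + 4)^2/4 - 4)/2 + 1)^(1/3)))/6) + 2*c^3/(3*k) + 3*c^2/(2*k) - sqrt(3)*c/k - 4*sqrt(2)*c/k^2


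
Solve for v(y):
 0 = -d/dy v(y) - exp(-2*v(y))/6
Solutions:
 v(y) = log(-sqrt(C1 - 3*y)) - log(3)
 v(y) = log(C1 - 3*y)/2 - log(3)


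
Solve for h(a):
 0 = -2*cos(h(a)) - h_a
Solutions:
 h(a) = pi - asin((C1 + exp(4*a))/(C1 - exp(4*a)))
 h(a) = asin((C1 + exp(4*a))/(C1 - exp(4*a)))


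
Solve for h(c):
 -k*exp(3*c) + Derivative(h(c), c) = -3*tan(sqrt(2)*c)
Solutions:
 h(c) = C1 + k*exp(3*c)/3 + 3*sqrt(2)*log(cos(sqrt(2)*c))/2


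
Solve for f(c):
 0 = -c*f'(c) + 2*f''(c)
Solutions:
 f(c) = C1 + C2*erfi(c/2)


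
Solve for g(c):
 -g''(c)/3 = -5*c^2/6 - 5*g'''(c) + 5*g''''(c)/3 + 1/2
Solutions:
 g(c) = C1 + C2*c + C3*exp(c*(15 - sqrt(205))/10) + C4*exp(c*(sqrt(205) + 15)/10) + 5*c^4/24 + 25*c^3/2 + 2197*c^2/4


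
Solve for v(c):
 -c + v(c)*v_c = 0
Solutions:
 v(c) = -sqrt(C1 + c^2)
 v(c) = sqrt(C1 + c^2)


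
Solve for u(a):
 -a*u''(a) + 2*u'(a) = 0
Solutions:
 u(a) = C1 + C2*a^3


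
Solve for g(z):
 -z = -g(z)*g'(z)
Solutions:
 g(z) = -sqrt(C1 + z^2)
 g(z) = sqrt(C1 + z^2)


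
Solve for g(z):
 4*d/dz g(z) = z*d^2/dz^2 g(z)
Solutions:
 g(z) = C1 + C2*z^5


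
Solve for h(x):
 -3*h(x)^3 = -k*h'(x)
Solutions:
 h(x) = -sqrt(2)*sqrt(-k/(C1*k + 3*x))/2
 h(x) = sqrt(2)*sqrt(-k/(C1*k + 3*x))/2


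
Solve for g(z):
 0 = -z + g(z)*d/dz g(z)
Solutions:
 g(z) = -sqrt(C1 + z^2)
 g(z) = sqrt(C1 + z^2)


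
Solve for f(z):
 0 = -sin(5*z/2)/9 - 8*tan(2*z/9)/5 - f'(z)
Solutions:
 f(z) = C1 + 36*log(cos(2*z/9))/5 + 2*cos(5*z/2)/45


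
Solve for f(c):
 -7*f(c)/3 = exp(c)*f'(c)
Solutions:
 f(c) = C1*exp(7*exp(-c)/3)


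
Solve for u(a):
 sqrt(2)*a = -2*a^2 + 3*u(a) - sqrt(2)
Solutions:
 u(a) = 2*a^2/3 + sqrt(2)*a/3 + sqrt(2)/3


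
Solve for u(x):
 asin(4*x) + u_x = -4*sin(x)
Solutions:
 u(x) = C1 - x*asin(4*x) - sqrt(1 - 16*x^2)/4 + 4*cos(x)


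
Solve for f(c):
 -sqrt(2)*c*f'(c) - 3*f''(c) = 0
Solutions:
 f(c) = C1 + C2*erf(2^(3/4)*sqrt(3)*c/6)


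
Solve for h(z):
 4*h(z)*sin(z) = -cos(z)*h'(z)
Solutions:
 h(z) = C1*cos(z)^4


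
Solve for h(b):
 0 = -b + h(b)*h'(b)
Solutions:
 h(b) = -sqrt(C1 + b^2)
 h(b) = sqrt(C1 + b^2)


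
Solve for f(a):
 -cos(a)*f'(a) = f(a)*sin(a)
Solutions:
 f(a) = C1*cos(a)


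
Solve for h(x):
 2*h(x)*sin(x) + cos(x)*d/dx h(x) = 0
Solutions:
 h(x) = C1*cos(x)^2


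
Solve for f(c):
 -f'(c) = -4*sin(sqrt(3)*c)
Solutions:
 f(c) = C1 - 4*sqrt(3)*cos(sqrt(3)*c)/3


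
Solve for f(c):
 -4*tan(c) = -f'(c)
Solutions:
 f(c) = C1 - 4*log(cos(c))


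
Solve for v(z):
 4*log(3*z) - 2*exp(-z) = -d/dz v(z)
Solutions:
 v(z) = C1 - 4*z*log(z) + 4*z*(1 - log(3)) - 2*exp(-z)


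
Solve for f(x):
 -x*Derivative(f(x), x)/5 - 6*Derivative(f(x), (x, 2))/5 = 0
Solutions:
 f(x) = C1 + C2*erf(sqrt(3)*x/6)


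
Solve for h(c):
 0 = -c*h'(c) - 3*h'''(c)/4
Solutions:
 h(c) = C1 + Integral(C2*airyai(-6^(2/3)*c/3) + C3*airybi(-6^(2/3)*c/3), c)


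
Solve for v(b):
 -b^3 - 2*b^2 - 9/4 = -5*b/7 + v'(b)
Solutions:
 v(b) = C1 - b^4/4 - 2*b^3/3 + 5*b^2/14 - 9*b/4


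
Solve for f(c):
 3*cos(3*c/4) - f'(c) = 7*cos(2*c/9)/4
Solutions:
 f(c) = C1 - 63*sin(2*c/9)/8 + 4*sin(3*c/4)


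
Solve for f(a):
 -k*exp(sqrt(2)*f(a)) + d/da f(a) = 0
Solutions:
 f(a) = sqrt(2)*(2*log(-1/(C1 + a*k)) - log(2))/4


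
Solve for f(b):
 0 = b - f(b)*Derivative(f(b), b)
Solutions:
 f(b) = -sqrt(C1 + b^2)
 f(b) = sqrt(C1 + b^2)


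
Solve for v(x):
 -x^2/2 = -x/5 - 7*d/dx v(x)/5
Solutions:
 v(x) = C1 + 5*x^3/42 - x^2/14


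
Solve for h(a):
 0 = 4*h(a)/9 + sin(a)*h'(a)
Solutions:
 h(a) = C1*(cos(a) + 1)^(2/9)/(cos(a) - 1)^(2/9)


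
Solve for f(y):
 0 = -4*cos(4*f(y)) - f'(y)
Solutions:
 f(y) = -asin((C1 + exp(32*y))/(C1 - exp(32*y)))/4 + pi/4
 f(y) = asin((C1 + exp(32*y))/(C1 - exp(32*y)))/4


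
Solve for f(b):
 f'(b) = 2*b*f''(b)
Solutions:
 f(b) = C1 + C2*b^(3/2)


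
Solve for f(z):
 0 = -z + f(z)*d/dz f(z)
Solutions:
 f(z) = -sqrt(C1 + z^2)
 f(z) = sqrt(C1 + z^2)


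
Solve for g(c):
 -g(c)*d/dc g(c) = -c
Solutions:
 g(c) = -sqrt(C1 + c^2)
 g(c) = sqrt(C1 + c^2)


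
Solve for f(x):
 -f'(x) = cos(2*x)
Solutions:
 f(x) = C1 - sin(2*x)/2


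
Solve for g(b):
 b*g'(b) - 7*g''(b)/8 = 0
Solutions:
 g(b) = C1 + C2*erfi(2*sqrt(7)*b/7)


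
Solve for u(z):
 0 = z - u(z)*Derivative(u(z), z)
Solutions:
 u(z) = -sqrt(C1 + z^2)
 u(z) = sqrt(C1 + z^2)


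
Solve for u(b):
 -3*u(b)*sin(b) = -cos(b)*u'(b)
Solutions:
 u(b) = C1/cos(b)^3
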